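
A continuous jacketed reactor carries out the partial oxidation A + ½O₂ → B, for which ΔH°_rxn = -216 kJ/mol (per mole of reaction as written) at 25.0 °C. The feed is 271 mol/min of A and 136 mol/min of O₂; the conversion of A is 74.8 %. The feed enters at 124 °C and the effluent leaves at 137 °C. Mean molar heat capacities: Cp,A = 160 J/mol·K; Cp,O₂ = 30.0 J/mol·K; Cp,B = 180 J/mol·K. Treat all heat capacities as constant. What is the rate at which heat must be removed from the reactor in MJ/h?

Q_out = 2580 MJ/h

Extent of reaction ξ = 0.748 × 271 = 202.71 mol/min
Reaction term: ξ·ΔH°_rxn = 202.71 × -216 = -43785 kJ/min
Sensible, feed 124→25 °C: -4696.6 kJ/min
Outlet flows (mol/min): A 68.292, O₂ 34.646, B 202.71
Sensible, products 25→137 °C: 5426.8 kJ/min
Q = ΔH = -43055 kJ/min = -717.58 kW
Heat removed = 2583.3 MJ/h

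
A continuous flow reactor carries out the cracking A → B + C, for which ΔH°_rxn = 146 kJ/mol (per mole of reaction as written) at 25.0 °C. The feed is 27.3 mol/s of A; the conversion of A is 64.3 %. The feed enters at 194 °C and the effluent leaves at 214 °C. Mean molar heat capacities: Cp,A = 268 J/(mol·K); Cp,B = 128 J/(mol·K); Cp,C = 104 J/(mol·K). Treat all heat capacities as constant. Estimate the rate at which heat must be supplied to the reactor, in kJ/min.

Extent of reaction ξ = 0.643 × 27.3 = 17.554 mol/s
Reaction term: ξ·ΔH°_rxn = 17.554 × 146 = 2562.9 kJ/s
Sensible, feed 194→25 °C: -1236.5 kJ/s
Outlet flows (mol/s): A 9.7461, B 17.554, C 17.554
Sensible, products 25→214 °C: 1263.4 kJ/s
Q = ΔH = 2589.8 kJ/s = 2589.8 kW
Heat supplied = 155390 kJ/min

Q_in = 155000 kJ/min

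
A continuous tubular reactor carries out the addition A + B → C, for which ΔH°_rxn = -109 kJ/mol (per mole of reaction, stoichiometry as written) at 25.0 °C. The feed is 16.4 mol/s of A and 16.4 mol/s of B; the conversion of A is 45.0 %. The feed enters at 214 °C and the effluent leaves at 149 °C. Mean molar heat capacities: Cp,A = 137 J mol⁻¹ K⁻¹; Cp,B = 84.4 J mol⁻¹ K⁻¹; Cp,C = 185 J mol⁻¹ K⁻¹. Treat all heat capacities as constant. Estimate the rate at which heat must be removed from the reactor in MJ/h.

Q_out = 3870 MJ/h

Extent of reaction ξ = 0.450 × 16.4 = 7.38 mol/s
Reaction term: ξ·ΔH°_rxn = 7.38 × -109 = -804.42 kJ/s
Sensible, feed 214→25 °C: -686.25 kJ/s
Outlet flows (mol/s): A 9.02, B 9.02, C 7.38
Sensible, products 25→149 °C: 416.93 kJ/s
Q = ΔH = -1073.7 kJ/s = -1073.7 kW
Heat removed = 3865.5 MJ/h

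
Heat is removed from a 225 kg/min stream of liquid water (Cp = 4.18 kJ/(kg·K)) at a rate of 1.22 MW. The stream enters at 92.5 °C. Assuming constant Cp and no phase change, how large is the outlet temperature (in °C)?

T_out = 14.7 °C

Q = 1.22 MW = 73200 kJ/min
ΔT = Q/(ṁ·Cp) = 73200/(225×4.18) = 77.831 K
T_out = 92.5 − 77.831 = 14.669 °C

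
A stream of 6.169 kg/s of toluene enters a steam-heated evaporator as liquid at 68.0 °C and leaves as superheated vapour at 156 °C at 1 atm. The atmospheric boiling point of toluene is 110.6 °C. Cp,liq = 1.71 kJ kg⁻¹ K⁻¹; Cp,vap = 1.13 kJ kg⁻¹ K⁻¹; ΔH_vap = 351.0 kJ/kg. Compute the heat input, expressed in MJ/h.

Q = 10600 MJ/h

liquid 68.0→110.6 °C: 72.846 kJ/kg
vaporisation at 110.6 °C: 351 kJ/kg
vapour 110.6→156 °C: 51.302 kJ/kg
Δh = 72.846 + 351 + 51.302 = 475.15 kJ/kg
Q = ṁ·Δh = 6.169 kg/s × 475.15 kJ/kg = 2931.2 kJ/s
|Q| = 2931.2 kW = 10552 MJ/h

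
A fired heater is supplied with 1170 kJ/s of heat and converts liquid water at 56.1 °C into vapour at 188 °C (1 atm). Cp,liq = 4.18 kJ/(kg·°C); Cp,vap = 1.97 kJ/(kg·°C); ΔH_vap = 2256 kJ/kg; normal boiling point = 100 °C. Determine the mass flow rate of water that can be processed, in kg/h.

Δh = 4.18×(100−56.1) + 2256 + 1.97×(188−100) = 2612.9 kJ/kg
Q = 1170 kJ/s = 1170 kJ/s = 4.212e+06 kJ/h
ṁ = Q/Δh = 4.212e+06 / 2612.9 = 1612 kg/h

ṁ = 1610 kg/h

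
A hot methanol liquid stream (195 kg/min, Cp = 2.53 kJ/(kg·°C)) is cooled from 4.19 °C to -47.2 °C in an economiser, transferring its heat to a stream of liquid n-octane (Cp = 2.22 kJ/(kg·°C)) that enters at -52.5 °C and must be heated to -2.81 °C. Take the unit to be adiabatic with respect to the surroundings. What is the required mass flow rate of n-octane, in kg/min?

ṁ_c = 230 kg/min

Heat released by hot stream: Q = 195 × 2.53 × (4.19 − -47.2) = 25353 kJ/min
Energy balance on cold side (adiabatic exchanger): Q = ṁ_c·Cp_c·(T_c,out − T_c,in)
ṁ_c = 25353 / [2.22 × (-2.81 − -52.5)] = 229.83 kg/min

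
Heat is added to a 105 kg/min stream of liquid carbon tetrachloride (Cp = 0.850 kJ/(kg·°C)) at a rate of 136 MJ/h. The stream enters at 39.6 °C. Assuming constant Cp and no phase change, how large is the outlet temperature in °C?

Q = 136 MJ/h = 2266.7 kJ/min
ΔT = Q/(ṁ·Cp) = 2266.7/(105×0.850) = 25.397 K
T_out = 39.6 + 25.397 = 64.997 °C

T_out = 65.0 °C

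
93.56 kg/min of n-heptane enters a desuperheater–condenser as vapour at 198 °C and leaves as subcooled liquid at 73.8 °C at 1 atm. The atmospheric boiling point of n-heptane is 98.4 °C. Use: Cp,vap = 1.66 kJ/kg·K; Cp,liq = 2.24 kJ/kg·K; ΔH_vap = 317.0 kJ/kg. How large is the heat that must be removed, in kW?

Q_c = 838 kW

vapour 198→98.4 °C: -165.34 kJ/kg
condensation at 98.4 °C: -317 kJ/kg
liquid 98.4→73.8 °C: -55.104 kJ/kg
Δh = -165.34 + -317 + -55.104 = -537.44 kJ/kg
Q = ṁ·Δh = 93.56 kg/min × -537.44 kJ/kg = -50283 kJ/min
|Q| = 838.05 kW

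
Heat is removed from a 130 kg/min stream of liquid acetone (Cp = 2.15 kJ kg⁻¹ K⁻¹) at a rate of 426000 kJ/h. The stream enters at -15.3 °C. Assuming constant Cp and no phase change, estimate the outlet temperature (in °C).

Q = 426000 kJ/h = 7100 kJ/min
ΔT = Q/(ṁ·Cp) = 7100/(130×2.15) = 25.403 K
T_out = -15.3 − 25.403 = -40.703 °C

T_out = -40.7 °C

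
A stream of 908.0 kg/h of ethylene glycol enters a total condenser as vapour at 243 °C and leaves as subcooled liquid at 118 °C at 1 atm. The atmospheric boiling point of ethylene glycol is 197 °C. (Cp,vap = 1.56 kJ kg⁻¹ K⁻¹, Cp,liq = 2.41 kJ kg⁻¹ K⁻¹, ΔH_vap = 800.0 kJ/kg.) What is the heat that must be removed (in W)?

vapour 243→197 °C: -71.76 kJ/kg
condensation at 197 °C: -800 kJ/kg
liquid 197→118 °C: -190.39 kJ/kg
Δh = -71.76 + -800 + -190.39 = -1062.2 kJ/kg
Q = ṁ·Δh = 908.0 kg/h × -1062.2 kJ/kg = -964430 kJ/h
|Q| = 267.9 kW = 267900 W

Q_c = 268000 W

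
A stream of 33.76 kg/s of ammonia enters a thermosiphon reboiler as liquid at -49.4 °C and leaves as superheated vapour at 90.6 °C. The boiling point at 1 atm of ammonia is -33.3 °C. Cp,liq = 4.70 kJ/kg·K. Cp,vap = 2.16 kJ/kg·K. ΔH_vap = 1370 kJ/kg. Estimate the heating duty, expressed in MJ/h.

Q = 208000 MJ/h

liquid -49.4→-33.3 °C: 75.67 kJ/kg
vaporisation at -33.3 °C: 1370 kJ/kg
vapour -33.3→90.6 °C: 267.62 kJ/kg
Δh = 75.67 + 1370 + 267.62 = 1713.3 kJ/kg
Q = ṁ·Δh = 33.76 kg/s × 1713.3 kJ/kg = 57841 kJ/s
|Q| = 57841 kW = 208230 MJ/h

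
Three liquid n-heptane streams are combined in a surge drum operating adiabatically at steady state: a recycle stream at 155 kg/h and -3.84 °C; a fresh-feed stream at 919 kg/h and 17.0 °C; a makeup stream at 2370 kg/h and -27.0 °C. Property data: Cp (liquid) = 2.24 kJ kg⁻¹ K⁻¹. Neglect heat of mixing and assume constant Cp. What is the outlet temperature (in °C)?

No heat crosses the boundary, so H_out = H_in.
T_out = Σ ṁᵢCp,ᵢTᵢ / Σ ṁᵢCp,ᵢ
      = -109680 / 7714.6 = -14.217 °C

T_out = -14.2 °C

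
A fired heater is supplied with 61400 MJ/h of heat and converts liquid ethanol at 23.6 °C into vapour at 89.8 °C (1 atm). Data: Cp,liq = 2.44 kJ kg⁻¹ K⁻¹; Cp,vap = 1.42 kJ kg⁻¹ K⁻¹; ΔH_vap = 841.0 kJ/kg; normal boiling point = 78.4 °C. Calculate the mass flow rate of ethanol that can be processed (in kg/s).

Δh = 2.44×(78.4−23.6) + 841.0 + 1.42×(89.8−78.4) = 990.9 kJ/kg
Q = 61400 MJ/h = 17056 kJ/s = 17056 kJ/s
ṁ = Q/Δh = 17056 / 990.9 = 17.212 kg/s

ṁ = 17.2 kg/s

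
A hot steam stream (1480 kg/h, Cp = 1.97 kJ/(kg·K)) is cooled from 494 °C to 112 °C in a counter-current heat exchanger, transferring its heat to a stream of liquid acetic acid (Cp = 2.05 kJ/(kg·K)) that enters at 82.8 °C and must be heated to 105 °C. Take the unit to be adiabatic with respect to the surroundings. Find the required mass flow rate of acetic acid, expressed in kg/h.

ṁ_c = 24500 kg/h

Heat released by hot stream: Q = 1480 × 1.97 × (494 − 112) = 1.1138e+06 kJ/h
Energy balance on cold side (adiabatic exchanger): Q = ṁ_c·Cp_c·(T_c,out − T_c,in)
ṁ_c = 1.1138e+06 / [2.05 × (105 − 82.8)] = 24473 kg/h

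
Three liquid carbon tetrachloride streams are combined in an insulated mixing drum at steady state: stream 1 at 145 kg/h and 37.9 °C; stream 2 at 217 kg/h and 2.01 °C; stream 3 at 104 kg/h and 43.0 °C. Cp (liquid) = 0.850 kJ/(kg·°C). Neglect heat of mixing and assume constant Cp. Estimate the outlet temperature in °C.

No heat crosses the boundary, so H_out = H_in.
Σ ṁᵢCp,ᵢTᵢ = 145×0.850×37.9 + 217×0.850×2.01 + 104×0.850×43.0 = 8843.1
Σ ṁᵢCp,ᵢ = 145×0.850 + 217×0.850 + 104×0.850 = 396.1
T_out = 8843.1 / 396.1 = 22.325 °C

T_out = 22.3 °C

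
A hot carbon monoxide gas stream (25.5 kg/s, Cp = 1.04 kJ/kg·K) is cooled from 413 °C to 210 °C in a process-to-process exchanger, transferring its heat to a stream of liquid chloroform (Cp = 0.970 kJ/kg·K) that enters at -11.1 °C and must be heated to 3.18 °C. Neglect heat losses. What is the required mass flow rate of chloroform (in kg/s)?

ṁ_c = 389 kg/s

Heat released by hot stream: Q = 25.5 × 1.04 × (413 − 210) = 5383.6 kJ/s
Energy balance on cold side (adiabatic exchanger): Q = ṁ_c·Cp_c·(T_c,out − T_c,in)
ṁ_c = 5383.6 / [0.970 × (3.18 − -11.1)] = 388.66 kg/s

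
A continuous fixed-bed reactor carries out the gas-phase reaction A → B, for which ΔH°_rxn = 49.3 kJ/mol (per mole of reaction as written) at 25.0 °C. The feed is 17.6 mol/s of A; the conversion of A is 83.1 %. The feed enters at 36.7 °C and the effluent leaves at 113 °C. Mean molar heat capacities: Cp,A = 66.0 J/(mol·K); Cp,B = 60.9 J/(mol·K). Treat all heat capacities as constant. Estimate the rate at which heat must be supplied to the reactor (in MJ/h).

Q_in = 2890 MJ/h

Extent of reaction ξ = 0.831 × 17.6 = 14.626 mol/s
Reaction term: ξ·ΔH°_rxn = 14.626 × 49.3 = 721.04 kJ/s
Sensible, feed 36.7→25 °C: -13.591 kJ/s
Outlet flows (mol/s): A 2.9744, B 14.626
Sensible, products 25→113 °C: 95.657 kJ/s
Q = ΔH = 803.11 kJ/s = 803.11 kW
Heat supplied = 2891.2 MJ/h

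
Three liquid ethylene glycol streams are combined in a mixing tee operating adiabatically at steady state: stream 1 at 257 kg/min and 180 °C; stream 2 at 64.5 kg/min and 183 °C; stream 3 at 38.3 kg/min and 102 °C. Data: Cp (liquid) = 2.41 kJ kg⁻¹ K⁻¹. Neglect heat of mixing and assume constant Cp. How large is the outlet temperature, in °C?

Energy balance with Q = 0: Σ ṁᵢCp,ᵢ(T_out − Tᵢ) = 0
Σ ṁᵢCp,ᵢTᵢ = 257×2.41×180 + 64.5×2.41×183 + 38.3×2.41×102 = 149350
Σ ṁᵢCp,ᵢ = 257×2.41 + 64.5×2.41 + 38.3×2.41 = 867.12
T_out = 149350 / 867.12 = 172.23 °C

T_out = 172 °C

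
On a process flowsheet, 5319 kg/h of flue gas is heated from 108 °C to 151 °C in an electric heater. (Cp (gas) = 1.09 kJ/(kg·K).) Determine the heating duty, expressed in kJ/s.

Q = ṁ·Cp·ΔT = 5319 × 1.09 × (151 − 108) = 249300 kJ/h
Converting: 249300 / 3600 s = 69.25 kW

Q = 69.3 kJ/s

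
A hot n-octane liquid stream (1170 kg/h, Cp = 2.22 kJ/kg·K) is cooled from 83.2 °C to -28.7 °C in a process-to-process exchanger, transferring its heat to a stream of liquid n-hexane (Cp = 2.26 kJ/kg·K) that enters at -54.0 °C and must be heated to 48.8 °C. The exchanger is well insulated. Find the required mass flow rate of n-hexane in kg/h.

ṁ_c = 1250 kg/h

Heat released by hot stream: Q = 1170 × 2.22 × (83.2 − -28.7) = 290650 kJ/h
Energy balance on cold side (adiabatic exchanger): Q = ṁ_c·Cp_c·(T_c,out − T_c,in)
ṁ_c = 290650 / [2.26 × (48.8 − -54.0)] = 1251 kg/h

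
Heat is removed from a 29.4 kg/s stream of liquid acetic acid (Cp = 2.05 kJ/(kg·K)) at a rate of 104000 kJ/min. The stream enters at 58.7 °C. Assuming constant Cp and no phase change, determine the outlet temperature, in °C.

T_out = 29.9 °C

Q = 104000 kJ/min = 1733.3 kJ/s
ΔT = Q/(ṁ·Cp) = 1733.3/(29.4×2.05) = 28.759 K
T_out = 58.7 − 28.759 = 29.941 °C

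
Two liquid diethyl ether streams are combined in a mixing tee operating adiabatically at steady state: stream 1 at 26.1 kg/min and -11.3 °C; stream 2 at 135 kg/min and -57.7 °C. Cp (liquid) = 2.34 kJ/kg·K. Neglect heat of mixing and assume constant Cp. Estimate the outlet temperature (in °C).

T_out = -50.2 °C

Adiabatic, steady state ⇒ Σ ṁᵢCp,ᵢ(T_out − Tᵢ) = 0
Σ ṁᵢCp,ᵢTᵢ = 26.1×2.34×-11.3 + 135×2.34×-57.7 = -18918
Σ ṁᵢCp,ᵢ = 26.1×2.34 + 135×2.34 = 376.97
T_out = -18918 / 376.97 = -50.183 °C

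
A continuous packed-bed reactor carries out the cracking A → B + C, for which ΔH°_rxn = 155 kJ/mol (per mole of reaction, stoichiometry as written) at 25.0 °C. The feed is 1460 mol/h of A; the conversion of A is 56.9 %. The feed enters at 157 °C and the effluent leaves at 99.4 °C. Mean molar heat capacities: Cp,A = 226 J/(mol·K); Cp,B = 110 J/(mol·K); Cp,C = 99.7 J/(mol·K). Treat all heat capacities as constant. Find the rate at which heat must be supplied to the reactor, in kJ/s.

Extent of reaction ξ = 0.569 × 1460 = 830.74 mol/h
Reaction term: ξ·ΔH°_rxn = 830.74 × 155 = 128760 kJ/h
Sensible, feed 157→25 °C: -43555 kJ/h
Outlet flows (mol/h): A 629.26, B 830.74, C 830.74
Sensible, products 25→99.4 °C: 23542 kJ/h
Q = ΔH = 108750 kJ/h = 30.209 kW
Heat supplied = 30.209 kJ/s

Q_in = 30.2 kJ/s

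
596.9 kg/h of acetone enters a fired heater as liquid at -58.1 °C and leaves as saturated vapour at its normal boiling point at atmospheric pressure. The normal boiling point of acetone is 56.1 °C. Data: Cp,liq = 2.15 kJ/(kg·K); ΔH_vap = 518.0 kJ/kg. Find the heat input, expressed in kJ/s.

Q = 127 kJ/s

liquid -58.1→56.1 °C: 245.53 kJ/kg
vaporisation at 56.1 °C: 518 kJ/kg
Δh = 245.53 + 518 = 763.53 kJ/kg
Q = ṁ·Δh = 596.9 kg/h × 763.53 kJ/kg = 455750 kJ/h
|Q| = 126.6 kW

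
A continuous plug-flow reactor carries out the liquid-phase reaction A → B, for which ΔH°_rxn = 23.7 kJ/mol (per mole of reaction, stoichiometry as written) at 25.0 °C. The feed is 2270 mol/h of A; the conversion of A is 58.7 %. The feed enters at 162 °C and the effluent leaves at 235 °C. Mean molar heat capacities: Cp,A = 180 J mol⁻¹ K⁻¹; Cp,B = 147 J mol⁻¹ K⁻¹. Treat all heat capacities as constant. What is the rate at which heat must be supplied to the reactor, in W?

Extent of reaction ξ = 0.587 × 2270 = 1332.5 mol/h
Reaction term: ξ·ΔH°_rxn = 1332.5 × 23.7 = 31580 kJ/h
Sensible, feed 162→25 °C: -55978 kJ/h
Outlet flows (mol/h): A 937.51, B 1332.5
Sensible, products 25→235 °C: 76572 kJ/h
Q = ΔH = 52174 kJ/h = 14.493 kW
Heat supplied = 14493 W

Q_in = 14500 W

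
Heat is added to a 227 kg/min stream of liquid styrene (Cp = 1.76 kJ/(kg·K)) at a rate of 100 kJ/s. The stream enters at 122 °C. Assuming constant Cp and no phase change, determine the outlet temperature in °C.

T_out = 137 °C

Q = 100 kJ/s = 6000 kJ/min
ΔT = Q/(ṁ·Cp) = 6000/(227×1.76) = 15.018 K
T_out = 122 + 15.018 = 137.02 °C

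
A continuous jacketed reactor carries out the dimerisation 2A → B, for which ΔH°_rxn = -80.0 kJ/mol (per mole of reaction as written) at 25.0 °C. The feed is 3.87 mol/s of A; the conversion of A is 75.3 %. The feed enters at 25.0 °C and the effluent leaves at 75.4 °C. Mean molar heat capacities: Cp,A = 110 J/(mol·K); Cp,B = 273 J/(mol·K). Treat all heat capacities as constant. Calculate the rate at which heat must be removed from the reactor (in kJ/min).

Extent of reaction ξ = 0.753 × 3.87 / 2 = 1.4571 mol/s
Reaction term: ξ·ΔH°_rxn = 1.4571 × -80.0 = -116.56 kJ/s
Sensible, feed 25.0→25 °C: 0 kJ/s
Outlet flows (mol/s): A 0.95589, B 1.4571
Sensible, products 25→75.4 °C: 25.347 kJ/s
Q = ΔH = -91.217 kJ/s = -91.217 kW
Heat removed = 5473 kJ/min

Q_out = 5470 kJ/min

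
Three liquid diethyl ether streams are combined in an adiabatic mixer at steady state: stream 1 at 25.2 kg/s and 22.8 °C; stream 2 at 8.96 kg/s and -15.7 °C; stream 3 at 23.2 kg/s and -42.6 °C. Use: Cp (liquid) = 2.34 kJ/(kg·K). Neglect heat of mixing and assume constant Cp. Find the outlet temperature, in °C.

T_out = -9.67 °C

Adiabatic, steady state ⇒ Σ ṁᵢCp,ᵢ(T_out − Tᵢ) = 0
Σ ṁᵢCp,ᵢTᵢ = 25.2×2.34×22.8 + 8.96×2.34×-15.7 + 23.2×2.34×-42.6 = -1297.4
Σ ṁᵢCp,ᵢ = 25.2×2.34 + 8.96×2.34 + 23.2×2.34 = 134.22
T_out = -1297.4 / 134.22 = -9.6658 °C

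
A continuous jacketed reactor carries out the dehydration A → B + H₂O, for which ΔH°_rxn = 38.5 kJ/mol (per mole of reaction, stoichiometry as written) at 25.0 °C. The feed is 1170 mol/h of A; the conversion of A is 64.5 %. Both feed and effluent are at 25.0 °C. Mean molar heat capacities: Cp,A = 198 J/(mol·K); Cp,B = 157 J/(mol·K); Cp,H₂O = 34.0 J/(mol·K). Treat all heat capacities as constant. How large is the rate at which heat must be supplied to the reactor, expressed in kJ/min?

Extent of reaction ξ = 0.645 × 1170 = 754.65 mol/h
Reaction term: ξ·ΔH°_rxn = 754.65 × 38.5 = 29054 kJ/h
Q = ΔH = 29054 kJ/h = 8.0706 kW
Heat supplied = 484.23 kJ/min

Q_in = 484 kJ/min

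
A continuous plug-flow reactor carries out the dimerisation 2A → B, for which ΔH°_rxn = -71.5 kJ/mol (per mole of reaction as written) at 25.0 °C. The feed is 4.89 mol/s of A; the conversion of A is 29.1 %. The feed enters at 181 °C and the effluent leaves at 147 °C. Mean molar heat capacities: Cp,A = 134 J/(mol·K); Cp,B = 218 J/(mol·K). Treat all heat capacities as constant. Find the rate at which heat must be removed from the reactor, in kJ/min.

Q_out = 4650 kJ/min

Extent of reaction ξ = 0.291 × 4.89 / 2 = 0.71149 mol/s
Reaction term: ξ·ΔH°_rxn = 0.71149 × -71.5 = -50.872 kJ/s
Sensible, feed 181→25 °C: -102.22 kJ/s
Outlet flows (mol/s): A 3.467, B 0.71149
Sensible, products 25→147 °C: 75.602 kJ/s
Q = ΔH = -77.491 kJ/s = -77.491 kW
Heat removed = 4649.5 kJ/min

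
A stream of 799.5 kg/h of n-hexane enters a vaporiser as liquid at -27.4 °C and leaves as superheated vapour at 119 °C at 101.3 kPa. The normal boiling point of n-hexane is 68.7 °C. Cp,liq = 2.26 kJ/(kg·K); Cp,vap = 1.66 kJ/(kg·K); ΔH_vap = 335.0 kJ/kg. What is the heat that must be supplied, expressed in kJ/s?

Q = 141 kJ/s

liquid -27.4→68.7 °C: 217.19 kJ/kg
vaporisation at 68.7 °C: 335 kJ/kg
vapour 68.7→119 °C: 83.498 kJ/kg
Δh = 217.19 + 335 + 83.498 = 635.68 kJ/kg
Q = ṁ·Δh = 799.5 kg/h × 635.68 kJ/kg = 508230 kJ/h
|Q| = 141.17 kW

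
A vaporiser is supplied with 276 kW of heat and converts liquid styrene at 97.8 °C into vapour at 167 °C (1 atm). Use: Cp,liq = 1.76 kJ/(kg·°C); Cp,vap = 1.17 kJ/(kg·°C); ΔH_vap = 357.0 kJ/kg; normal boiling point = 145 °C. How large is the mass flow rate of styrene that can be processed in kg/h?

ṁ = 2130 kg/h

Δh = 1.76×(145−97.8) + 357.0 + 1.17×(167−145) = 465.81 kJ/kg
Q = 276 kW = 276 kJ/s = 993600 kJ/h
ṁ = Q/Δh = 993600 / 465.81 = 2133 kg/h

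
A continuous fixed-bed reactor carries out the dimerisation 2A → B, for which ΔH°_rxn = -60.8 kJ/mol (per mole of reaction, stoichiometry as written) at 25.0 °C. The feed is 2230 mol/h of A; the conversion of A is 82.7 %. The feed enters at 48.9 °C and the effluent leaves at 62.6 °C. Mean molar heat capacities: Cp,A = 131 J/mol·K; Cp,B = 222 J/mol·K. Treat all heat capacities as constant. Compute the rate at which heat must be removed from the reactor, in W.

Extent of reaction ξ = 0.827 × 2230 / 2 = 922.1 mol/h
Reaction term: ξ·ΔH°_rxn = 922.1 × -60.8 = -56064 kJ/h
Sensible, feed 48.9→25 °C: -6981.9 kJ/h
Outlet flows (mol/h): A 385.79, B 922.1
Sensible, products 25→62.6 °C: 9597.2 kJ/h
Q = ΔH = -53449 kJ/h = -14.847 kW
Heat removed = 14847 W

Q_out = 14800 W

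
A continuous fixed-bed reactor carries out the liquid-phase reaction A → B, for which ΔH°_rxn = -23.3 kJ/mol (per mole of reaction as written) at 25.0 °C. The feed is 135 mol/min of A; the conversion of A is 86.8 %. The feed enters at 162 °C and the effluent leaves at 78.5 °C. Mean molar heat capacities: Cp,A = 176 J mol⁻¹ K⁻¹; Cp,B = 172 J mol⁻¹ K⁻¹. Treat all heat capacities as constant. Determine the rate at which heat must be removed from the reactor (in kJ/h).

Q_out = 284000 kJ/h

Extent of reaction ξ = 0.868 × 135 = 117.18 mol/min
Reaction term: ξ·ΔH°_rxn = 117.18 × -23.3 = -2730.3 kJ/min
Sensible, feed 162→25 °C: -3255.1 kJ/min
Outlet flows (mol/min): A 17.82, B 117.18
Sensible, products 25→78.5 °C: 1246.1 kJ/min
Q = ΔH = -4739.3 kJ/min = -78.989 kW
Heat removed = 284360 kJ/h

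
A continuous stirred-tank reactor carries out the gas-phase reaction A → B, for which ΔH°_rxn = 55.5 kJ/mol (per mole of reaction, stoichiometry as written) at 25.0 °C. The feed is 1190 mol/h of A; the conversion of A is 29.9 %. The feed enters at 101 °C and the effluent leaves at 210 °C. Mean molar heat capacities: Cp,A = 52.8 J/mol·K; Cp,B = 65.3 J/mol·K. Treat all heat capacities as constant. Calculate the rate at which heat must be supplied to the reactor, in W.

Extent of reaction ξ = 0.299 × 1190 = 355.81 mol/h
Reaction term: ξ·ΔH°_rxn = 355.81 × 55.5 = 19747 kJ/h
Sensible, feed 101→25 °C: -4775.2 kJ/h
Outlet flows (mol/h): A 834.19, B 355.81
Sensible, products 25→210 °C: 12447 kJ/h
Q = ΔH = 27419 kJ/h = 7.6164 kW
Heat supplied = 7616.4 W

Q_in = 7620 W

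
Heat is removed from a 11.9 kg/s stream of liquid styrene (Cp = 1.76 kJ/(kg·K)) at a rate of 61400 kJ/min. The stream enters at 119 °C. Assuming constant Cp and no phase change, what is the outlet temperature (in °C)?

T_out = 70.1 °C

Q = 61400 kJ/min = 1023.3 kJ/s
ΔT = Q/(ṁ·Cp) = 1023.3/(11.9×1.76) = 48.86 K
T_out = 119 − 48.86 = 70.14 °C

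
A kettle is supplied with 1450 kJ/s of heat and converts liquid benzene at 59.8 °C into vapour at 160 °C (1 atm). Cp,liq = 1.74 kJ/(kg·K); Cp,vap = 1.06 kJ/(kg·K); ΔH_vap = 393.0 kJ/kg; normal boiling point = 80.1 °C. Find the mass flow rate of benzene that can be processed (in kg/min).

ṁ = 170 kg/min

Δh = 1.74×(80.1−59.8) + 393.0 + 1.06×(160−80.1) = 513.02 kJ/kg
Q = 1450 kJ/s = 1450 kJ/s = 87000 kJ/min
ṁ = Q/Δh = 87000 / 513.02 = 169.59 kg/min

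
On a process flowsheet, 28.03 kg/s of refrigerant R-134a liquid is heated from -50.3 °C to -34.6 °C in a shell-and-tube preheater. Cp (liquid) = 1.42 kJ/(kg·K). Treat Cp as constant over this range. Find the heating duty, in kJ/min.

Q = 37500 kJ/min

Q = ṁ·Cp·ΔT = 28.03 × 1.42 × (-34.6 − -50.3) = 624.9 kJ/s
Heating duty = 37494 kJ/min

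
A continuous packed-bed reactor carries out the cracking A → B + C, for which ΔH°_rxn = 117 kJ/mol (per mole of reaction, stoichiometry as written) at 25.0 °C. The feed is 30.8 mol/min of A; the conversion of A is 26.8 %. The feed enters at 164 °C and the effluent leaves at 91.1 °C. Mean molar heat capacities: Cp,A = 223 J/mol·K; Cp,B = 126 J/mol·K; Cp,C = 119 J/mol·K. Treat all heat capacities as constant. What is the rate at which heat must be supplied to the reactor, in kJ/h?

Extent of reaction ξ = 0.268 × 30.8 = 8.2544 mol/min
Reaction term: ξ·ΔH°_rxn = 8.2544 × 117 = 965.76 kJ/min
Sensible, feed 164→25 °C: -954.71 kJ/min
Outlet flows (mol/min): A 22.546, B 8.2544, C 8.2544
Sensible, products 25→91.1 °C: 466 kJ/min
Q = ΔH = 477.06 kJ/min = 7.951 kW
Heat supplied = 28624 kJ/h

Q_in = 28600 kJ/h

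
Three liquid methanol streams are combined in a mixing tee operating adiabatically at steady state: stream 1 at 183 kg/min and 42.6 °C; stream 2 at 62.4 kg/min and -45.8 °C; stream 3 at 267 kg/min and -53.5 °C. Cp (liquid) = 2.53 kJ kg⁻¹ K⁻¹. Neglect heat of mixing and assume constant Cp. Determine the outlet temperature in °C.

T_out = -18.2 °C

Adiabatic, steady state ⇒ Σ ṁᵢCp,ᵢ(T_out − Tᵢ) = 0
T_out = Σ ṁᵢCp,ᵢTᵢ / Σ ṁᵢCp,ᵢ
      = -23647 / 1296.4 = -18.241 °C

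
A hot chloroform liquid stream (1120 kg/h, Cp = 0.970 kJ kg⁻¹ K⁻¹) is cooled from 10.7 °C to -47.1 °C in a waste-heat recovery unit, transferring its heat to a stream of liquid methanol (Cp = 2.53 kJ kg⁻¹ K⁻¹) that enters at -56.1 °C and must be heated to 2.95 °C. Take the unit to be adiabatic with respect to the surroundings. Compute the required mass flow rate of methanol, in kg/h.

ṁ_c = 420 kg/h

Heat released by hot stream: Q = 1120 × 0.970 × (10.7 − -47.1) = 62794 kJ/h
Energy balance on cold side (adiabatic exchanger): Q = ṁ_c·Cp_c·(T_c,out − T_c,in)
ṁ_c = 62794 / [2.53 × (2.95 − -56.1)] = 420.32 kg/h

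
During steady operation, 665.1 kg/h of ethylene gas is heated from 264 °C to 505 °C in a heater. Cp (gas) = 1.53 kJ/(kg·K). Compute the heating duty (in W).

Q = 68100 W

Q = ṁ·Cp·ΔT = 665.1 × 1.53 × (505 − 264) = 245240 kJ/h
Converting: 245240 / 3600 s = 68.123 kW
Heating duty = 68123 W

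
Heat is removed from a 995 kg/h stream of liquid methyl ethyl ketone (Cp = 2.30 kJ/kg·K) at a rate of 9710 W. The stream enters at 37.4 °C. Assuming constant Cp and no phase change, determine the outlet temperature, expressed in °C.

T_out = 22.1 °C

Q = 9710 W = 34956 kJ/h
ΔT = Q/(ṁ·Cp) = 34956/(995×2.30) = 15.275 K
T_out = 37.4 − 15.275 = 22.125 °C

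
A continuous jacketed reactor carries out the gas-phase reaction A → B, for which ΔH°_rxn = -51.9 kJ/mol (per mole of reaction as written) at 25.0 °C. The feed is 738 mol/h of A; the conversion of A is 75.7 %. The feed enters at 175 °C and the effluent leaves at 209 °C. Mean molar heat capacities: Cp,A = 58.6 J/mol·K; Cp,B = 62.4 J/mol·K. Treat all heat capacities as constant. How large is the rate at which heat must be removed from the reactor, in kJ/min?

Q_out = 452 kJ/min

Extent of reaction ξ = 0.757 × 738 = 558.67 mol/h
Reaction term: ξ·ΔH°_rxn = 558.67 × -51.9 = -28995 kJ/h
Sensible, feed 175→25 °C: -6487 kJ/h
Outlet flows (mol/h): A 179.33, B 558.67
Sensible, products 25→209 °C: 8348 kJ/h
Q = ΔH = -27134 kJ/h = -7.5372 kW
Heat removed = 452.23 kJ/min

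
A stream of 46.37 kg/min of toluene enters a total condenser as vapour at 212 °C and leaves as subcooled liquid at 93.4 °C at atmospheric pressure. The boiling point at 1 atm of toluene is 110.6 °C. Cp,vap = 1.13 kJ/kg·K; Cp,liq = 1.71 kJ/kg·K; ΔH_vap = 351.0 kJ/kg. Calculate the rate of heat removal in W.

Q_c = 383000 W

vapour 212→110.6 °C: -114.58 kJ/kg
condensation at 110.6 °C: -351 kJ/kg
liquid 110.6→93.4 °C: -29.412 kJ/kg
Δh = -114.58 + -351 + -29.412 = -494.99 kJ/kg
Q = ṁ·Δh = 46.37 kg/min × -494.99 kJ/kg = -22953 kJ/min
|Q| = 382.55 kW = 382550 W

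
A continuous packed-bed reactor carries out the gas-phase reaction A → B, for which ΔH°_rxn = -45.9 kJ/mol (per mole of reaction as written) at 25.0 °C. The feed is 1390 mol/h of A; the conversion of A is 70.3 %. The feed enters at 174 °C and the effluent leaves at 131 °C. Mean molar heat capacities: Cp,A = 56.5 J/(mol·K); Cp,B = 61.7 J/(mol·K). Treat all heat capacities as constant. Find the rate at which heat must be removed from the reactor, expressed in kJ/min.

Q_out = 795 kJ/min

Extent of reaction ξ = 0.703 × 1390 = 977.17 mol/h
Reaction term: ξ·ΔH°_rxn = 977.17 × -45.9 = -44852 kJ/h
Sensible, feed 174→25 °C: -11702 kJ/h
Outlet flows (mol/h): A 412.83, B 977.17
Sensible, products 25→131 °C: 8863.3 kJ/h
Q = ΔH = -47690 kJ/h = -13.247 kW
Heat removed = 794.84 kJ/min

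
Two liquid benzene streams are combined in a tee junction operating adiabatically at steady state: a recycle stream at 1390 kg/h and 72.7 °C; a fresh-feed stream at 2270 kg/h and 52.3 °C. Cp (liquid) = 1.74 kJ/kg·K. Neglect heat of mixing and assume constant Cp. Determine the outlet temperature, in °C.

Energy balance with Q = 0: Σ ṁᵢCp,ᵢ(T_out − Tᵢ) = 0
T_out = Σ ṁᵢCp,ᵢTᵢ / Σ ṁᵢCp,ᵢ
      = 382410 / 6368.4 = 60.048 °C

T_out = 60.0 °C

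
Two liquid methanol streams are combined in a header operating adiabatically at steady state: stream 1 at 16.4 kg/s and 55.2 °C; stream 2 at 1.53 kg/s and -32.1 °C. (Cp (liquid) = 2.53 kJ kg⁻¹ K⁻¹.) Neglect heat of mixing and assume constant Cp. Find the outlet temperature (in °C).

No heat crosses the boundary, so H_out = H_in.
T_out = Σ ṁᵢCp,ᵢTᵢ / Σ ṁᵢCp,ᵢ
      = 2166.1 / 45.363 = 47.751 °C

T_out = 47.8 °C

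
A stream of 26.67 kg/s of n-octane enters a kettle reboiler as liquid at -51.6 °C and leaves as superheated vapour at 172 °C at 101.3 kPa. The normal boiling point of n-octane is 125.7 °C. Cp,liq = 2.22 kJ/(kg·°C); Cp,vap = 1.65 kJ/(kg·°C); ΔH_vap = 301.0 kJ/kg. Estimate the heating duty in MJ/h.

liquid -51.6→125.7 °C: 393.61 kJ/kg
vaporisation at 125.7 °C: 301 kJ/kg
vapour 125.7→172 °C: 76.395 kJ/kg
Δh = 393.61 + 301 + 76.395 = 771 kJ/kg
Q = ṁ·Δh = 26.67 kg/s × 771 kJ/kg = 20563 kJ/s
|Q| = 20563 kW = 74025 MJ/h

Q = 74000 MJ/h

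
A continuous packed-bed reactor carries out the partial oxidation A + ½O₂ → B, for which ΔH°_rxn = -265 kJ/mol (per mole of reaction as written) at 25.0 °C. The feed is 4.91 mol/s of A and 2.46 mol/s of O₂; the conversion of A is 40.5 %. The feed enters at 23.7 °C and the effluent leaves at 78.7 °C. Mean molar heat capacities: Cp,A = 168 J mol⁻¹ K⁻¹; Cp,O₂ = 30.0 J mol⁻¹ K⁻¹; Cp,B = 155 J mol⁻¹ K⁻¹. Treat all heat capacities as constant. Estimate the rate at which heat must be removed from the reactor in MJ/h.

Q_out = 1730 MJ/h

Extent of reaction ξ = 0.405 × 4.91 = 1.9886 mol/s
Reaction term: ξ·ΔH°_rxn = 1.9886 × -265 = -526.97 kJ/s
Sensible, feed 23.7→25 °C: 1.1683 kJ/s
Outlet flows (mol/s): A 2.9215, O₂ 1.4657, B 1.9886
Sensible, products 25→78.7 °C: 45.269 kJ/s
Q = ΔH = -480.53 kJ/s = -480.53 kW
Heat removed = 1729.9 MJ/h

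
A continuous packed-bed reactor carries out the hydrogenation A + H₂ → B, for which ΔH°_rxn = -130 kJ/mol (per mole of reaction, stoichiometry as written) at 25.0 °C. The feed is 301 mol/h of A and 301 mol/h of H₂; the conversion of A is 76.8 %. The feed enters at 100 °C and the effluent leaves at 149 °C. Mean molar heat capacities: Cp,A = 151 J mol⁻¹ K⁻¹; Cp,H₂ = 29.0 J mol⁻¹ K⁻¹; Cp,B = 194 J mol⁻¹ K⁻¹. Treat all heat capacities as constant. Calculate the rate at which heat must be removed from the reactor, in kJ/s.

Extent of reaction ξ = 0.768 × 301 = 231.17 mol/h
Reaction term: ξ·ΔH°_rxn = 231.17 × -130 = -30052 kJ/h
Sensible, feed 100→25 °C: -4063.5 kJ/h
Outlet flows (mol/h): A 69.832, H₂ 69.832, B 231.17
Sensible, products 25→149 °C: 7119.6 kJ/h
Q = ΔH = -26996 kJ/h = -7.4988 kW
Heat removed = 7.4988 kJ/s

Q_out = 7.50 kJ/s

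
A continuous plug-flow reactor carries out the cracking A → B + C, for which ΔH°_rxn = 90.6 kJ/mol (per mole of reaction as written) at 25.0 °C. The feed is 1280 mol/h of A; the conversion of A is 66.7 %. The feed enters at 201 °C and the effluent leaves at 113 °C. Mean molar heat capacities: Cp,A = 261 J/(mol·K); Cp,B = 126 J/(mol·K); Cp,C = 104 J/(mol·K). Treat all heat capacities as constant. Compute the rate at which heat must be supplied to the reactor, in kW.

Q_in = 12.7 kW

Extent of reaction ξ = 0.667 × 1280 = 853.76 mol/h
Reaction term: ξ·ΔH°_rxn = 853.76 × 90.6 = 77351 kJ/h
Sensible, feed 201→25 °C: -58798 kJ/h
Outlet flows (mol/h): A 426.24, B 853.76, C 853.76
Sensible, products 25→113 °C: 27070 kJ/h
Q = ΔH = 45623 kJ/h = 12.673 kW
Heat supplied = 12.673 kW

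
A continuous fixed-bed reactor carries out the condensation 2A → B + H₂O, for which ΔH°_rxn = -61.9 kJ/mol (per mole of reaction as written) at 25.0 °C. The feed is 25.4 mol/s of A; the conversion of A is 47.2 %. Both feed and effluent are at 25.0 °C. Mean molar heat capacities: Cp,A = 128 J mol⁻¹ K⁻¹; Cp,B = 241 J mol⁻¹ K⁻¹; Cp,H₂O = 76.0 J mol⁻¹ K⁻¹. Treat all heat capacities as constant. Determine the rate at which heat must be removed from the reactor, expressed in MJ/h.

Q_out = 1340 MJ/h

Extent of reaction ξ = 0.472 × 25.4 / 2 = 5.9944 mol/s
Reaction term: ξ·ΔH°_rxn = 5.9944 × -61.9 = -371.05 kJ/s
Q = ΔH = -371.05 kJ/s = -371.05 kW
Heat removed = 1335.8 MJ/h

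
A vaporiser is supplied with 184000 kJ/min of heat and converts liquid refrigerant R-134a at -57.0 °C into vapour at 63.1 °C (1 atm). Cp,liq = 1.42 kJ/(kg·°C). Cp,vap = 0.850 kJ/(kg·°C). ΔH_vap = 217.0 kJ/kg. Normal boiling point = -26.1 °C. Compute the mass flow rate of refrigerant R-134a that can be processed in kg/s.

Δh = 1.42×(-26.1−-57.0) + 217.0 + 0.850×(63.1−-26.1) = 336.7 kJ/kg
Q = 184000 kJ/min = 3066.7 kJ/s = 3066.7 kJ/s
ṁ = Q/Δh = 3066.7 / 336.7 = 9.1081 kg/s

ṁ = 9.11 kg/s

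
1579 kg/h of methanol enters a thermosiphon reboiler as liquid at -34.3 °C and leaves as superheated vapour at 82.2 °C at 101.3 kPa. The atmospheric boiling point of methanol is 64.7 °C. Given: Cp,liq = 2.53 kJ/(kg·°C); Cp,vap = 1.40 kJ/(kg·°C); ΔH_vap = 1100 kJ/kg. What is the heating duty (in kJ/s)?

Q = 603 kJ/s

liquid -34.3→64.7 °C: 250.47 kJ/kg
vaporisation at 64.7 °C: 1100 kJ/kg
vapour 64.7→82.2 °C: 24.5 kJ/kg
Δh = 250.47 + 1100 + 24.5 = 1375 kJ/kg
Q = ṁ·Δh = 1579 kg/h × 1375 kJ/kg = 2.1711e+06 kJ/h
|Q| = 603.08 kW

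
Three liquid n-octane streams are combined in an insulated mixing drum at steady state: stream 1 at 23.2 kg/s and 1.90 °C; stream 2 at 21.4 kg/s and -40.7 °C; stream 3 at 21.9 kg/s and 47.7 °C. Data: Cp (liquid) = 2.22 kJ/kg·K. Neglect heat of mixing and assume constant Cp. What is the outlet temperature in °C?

Energy balance with Q = 0: Σ ṁᵢCp,ᵢ(T_out − Tᵢ) = 0
Σ ṁᵢCp,ᵢTᵢ = 23.2×2.22×1.90 + 21.4×2.22×-40.7 + 21.9×2.22×47.7 = 483.36
Σ ṁᵢCp,ᵢ = 23.2×2.22 + 21.4×2.22 + 21.9×2.22 = 147.63
T_out = 483.36 / 147.63 = 3.2741 °C

T_out = 3.27 °C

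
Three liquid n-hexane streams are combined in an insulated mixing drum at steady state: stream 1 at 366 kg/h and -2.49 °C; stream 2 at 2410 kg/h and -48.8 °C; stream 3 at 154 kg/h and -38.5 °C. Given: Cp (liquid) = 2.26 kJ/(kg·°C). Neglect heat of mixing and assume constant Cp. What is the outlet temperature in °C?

Energy balance with Q = 0: Σ ṁᵢCp,ᵢ(T_out − Tᵢ) = 0
T_out = Σ ṁᵢCp,ᵢTᵢ / Σ ṁᵢCp,ᵢ
      = -281250 / 6621.8 = -42.474 °C

T_out = -42.5 °C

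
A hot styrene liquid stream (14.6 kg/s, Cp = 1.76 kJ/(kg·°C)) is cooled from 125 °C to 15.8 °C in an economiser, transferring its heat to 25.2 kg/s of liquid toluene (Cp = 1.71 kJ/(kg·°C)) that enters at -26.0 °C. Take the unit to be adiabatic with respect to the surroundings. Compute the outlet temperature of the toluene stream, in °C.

T_c,out = 39.1 °C

Heat released by hot stream: Q = 14.6 × 1.76 × (125 − 15.8) = 2806 kJ/s
Energy balance on cold side (adiabatic exchanger): Q = ṁ_c·Cp_c·(T_c,out − T_c,in)
T_c,out = -26.0 + 2806/(25.2 × 1.71) = 39.117 °C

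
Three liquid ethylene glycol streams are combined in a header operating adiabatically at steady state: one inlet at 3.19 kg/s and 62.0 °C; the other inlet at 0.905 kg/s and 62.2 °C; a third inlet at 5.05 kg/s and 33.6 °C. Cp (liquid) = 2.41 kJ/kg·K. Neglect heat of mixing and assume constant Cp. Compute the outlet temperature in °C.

Adiabatic, steady state ⇒ Σ ṁᵢCp,ᵢ(T_out − Tᵢ) = 0
Σ ṁᵢCp,ᵢTᵢ = 3.19×2.41×62.0 + 0.905×2.41×62.2 + 5.05×2.41×33.6 = 1021.2
Σ ṁᵢCp,ᵢ = 3.19×2.41 + 0.905×2.41 + 5.05×2.41 = 22.039
T_out = 1021.2 / 22.039 = 46.337 °C

T_out = 46.3 °C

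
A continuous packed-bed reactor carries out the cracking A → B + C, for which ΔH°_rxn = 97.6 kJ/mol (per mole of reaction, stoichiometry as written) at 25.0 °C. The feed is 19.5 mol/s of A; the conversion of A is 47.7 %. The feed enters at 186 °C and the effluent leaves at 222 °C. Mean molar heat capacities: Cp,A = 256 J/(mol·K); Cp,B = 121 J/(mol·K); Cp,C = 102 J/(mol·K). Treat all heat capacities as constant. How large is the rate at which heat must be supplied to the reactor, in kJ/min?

Q_in = 61600 kJ/min

Extent of reaction ξ = 0.477 × 19.5 = 9.3015 mol/s
Reaction term: ξ·ΔH°_rxn = 9.3015 × 97.6 = 907.83 kJ/s
Sensible, feed 186→25 °C: -803.71 kJ/s
Outlet flows (mol/s): A 10.199, B 9.3015, C 9.3015
Sensible, products 25→222 °C: 922.95 kJ/s
Q = ΔH = 1027.1 kJ/s = 1027.1 kW
Heat supplied = 61624 kJ/min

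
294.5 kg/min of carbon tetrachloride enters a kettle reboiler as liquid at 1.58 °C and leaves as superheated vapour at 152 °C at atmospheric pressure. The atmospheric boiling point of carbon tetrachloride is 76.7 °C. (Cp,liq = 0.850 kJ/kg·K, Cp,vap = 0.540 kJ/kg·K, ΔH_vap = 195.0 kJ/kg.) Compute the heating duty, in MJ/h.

Q = 5290 MJ/h

liquid 1.58→76.7 °C: 63.852 kJ/kg
vaporisation at 76.7 °C: 195 kJ/kg
vapour 76.7→152 °C: 40.662 kJ/kg
Δh = 63.852 + 195 + 40.662 = 299.51 kJ/kg
Q = ṁ·Δh = 294.5 kg/min × 299.51 kJ/kg = 88207 kJ/min
|Q| = 1470.1 kW = 5292.4 MJ/h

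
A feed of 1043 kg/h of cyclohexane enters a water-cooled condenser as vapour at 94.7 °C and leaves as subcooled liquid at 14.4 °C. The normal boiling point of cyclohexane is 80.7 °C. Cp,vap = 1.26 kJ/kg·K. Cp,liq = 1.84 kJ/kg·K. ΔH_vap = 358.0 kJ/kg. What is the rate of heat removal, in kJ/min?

Q_c = 8650 kJ/min

vapour 94.7→80.7 °C: -17.64 kJ/kg
condensation at 80.7 °C: -358 kJ/kg
liquid 80.7→14.4 °C: -121.99 kJ/kg
Δh = -17.64 + -358 + -121.99 = -497.63 kJ/kg
Q = ṁ·Δh = 1043 kg/h × -497.63 kJ/kg = -519030 kJ/h
|Q| = 144.18 kW = 8650.5 kJ/min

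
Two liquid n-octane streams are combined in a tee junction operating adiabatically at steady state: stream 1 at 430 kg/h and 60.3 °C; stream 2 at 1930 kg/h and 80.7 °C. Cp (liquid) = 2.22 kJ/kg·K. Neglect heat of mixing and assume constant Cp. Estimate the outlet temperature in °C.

Energy balance with Q = 0: Σ ṁᵢCp,ᵢ(T_out − Tᵢ) = 0
T_out = Σ ṁᵢCp,ᵢTᵢ / Σ ṁᵢCp,ᵢ
      = 403330 / 5239.2 = 76.983 °C

T_out = 77.0 °C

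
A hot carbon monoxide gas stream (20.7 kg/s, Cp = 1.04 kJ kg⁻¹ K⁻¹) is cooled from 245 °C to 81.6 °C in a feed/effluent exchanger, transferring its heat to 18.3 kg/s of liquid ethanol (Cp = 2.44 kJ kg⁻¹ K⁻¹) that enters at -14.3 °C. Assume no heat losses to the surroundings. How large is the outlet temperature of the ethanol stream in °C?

Heat released by hot stream: Q = 20.7 × 1.04 × (245 − 81.6) = 3517.7 kJ/s
Energy balance on cold side (adiabatic exchanger): Q = ṁ_c·Cp_c·(T_c,out − T_c,in)
T_c,out = -14.3 + 3517.7/(18.3 × 2.44) = 64.48 °C

T_c,out = 64.5 °C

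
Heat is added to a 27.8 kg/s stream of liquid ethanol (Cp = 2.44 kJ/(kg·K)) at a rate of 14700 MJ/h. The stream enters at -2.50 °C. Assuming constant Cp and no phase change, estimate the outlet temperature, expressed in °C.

Q = 14700 MJ/h = 4083.3 kJ/s
ΔT = Q/(ṁ·Cp) = 4083.3/(27.8×2.44) = 60.198 K
T_out = -2.50 + 60.198 = 57.698 °C

T_out = 57.7 °C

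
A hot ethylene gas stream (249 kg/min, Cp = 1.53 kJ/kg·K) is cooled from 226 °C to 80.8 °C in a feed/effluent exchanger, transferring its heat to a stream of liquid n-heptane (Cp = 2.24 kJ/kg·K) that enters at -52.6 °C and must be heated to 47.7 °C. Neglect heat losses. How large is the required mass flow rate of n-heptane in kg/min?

Heat released by hot stream: Q = 249 × 1.53 × (226 − 80.8) = 55317 kJ/min
Energy balance on cold side (adiabatic exchanger): Q = ṁ_c·Cp_c·(T_c,out − T_c,in)
ṁ_c = 55317 / [2.24 × (47.7 − -52.6)] = 246.21 kg/min

ṁ_c = 246 kg/min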